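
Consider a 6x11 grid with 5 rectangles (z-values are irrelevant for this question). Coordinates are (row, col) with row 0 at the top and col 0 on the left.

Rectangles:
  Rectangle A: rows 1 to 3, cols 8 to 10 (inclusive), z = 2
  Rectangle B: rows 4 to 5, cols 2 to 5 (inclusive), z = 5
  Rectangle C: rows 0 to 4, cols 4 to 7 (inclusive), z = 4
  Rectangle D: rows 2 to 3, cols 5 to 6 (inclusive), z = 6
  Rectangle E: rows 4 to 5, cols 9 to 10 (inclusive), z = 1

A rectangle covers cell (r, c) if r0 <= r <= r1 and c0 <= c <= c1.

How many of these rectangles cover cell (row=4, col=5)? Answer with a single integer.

Answer: 2

Derivation:
Check cell (4,5):
  A: rows 1-3 cols 8-10 -> outside (row miss)
  B: rows 4-5 cols 2-5 -> covers
  C: rows 0-4 cols 4-7 -> covers
  D: rows 2-3 cols 5-6 -> outside (row miss)
  E: rows 4-5 cols 9-10 -> outside (col miss)
Count covering = 2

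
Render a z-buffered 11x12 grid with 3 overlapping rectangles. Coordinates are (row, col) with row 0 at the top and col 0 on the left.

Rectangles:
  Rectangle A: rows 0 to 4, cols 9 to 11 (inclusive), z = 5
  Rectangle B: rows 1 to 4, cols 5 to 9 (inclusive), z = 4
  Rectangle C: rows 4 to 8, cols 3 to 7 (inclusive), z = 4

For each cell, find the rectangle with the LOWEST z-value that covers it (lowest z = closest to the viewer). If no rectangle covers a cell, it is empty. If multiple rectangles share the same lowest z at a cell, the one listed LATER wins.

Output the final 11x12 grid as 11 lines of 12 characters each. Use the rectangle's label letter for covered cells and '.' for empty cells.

.........AAA
.....BBBBBAA
.....BBBBBAA
.....BBBBBAA
...CCCCCBBAA
...CCCCC....
...CCCCC....
...CCCCC....
...CCCCC....
............
............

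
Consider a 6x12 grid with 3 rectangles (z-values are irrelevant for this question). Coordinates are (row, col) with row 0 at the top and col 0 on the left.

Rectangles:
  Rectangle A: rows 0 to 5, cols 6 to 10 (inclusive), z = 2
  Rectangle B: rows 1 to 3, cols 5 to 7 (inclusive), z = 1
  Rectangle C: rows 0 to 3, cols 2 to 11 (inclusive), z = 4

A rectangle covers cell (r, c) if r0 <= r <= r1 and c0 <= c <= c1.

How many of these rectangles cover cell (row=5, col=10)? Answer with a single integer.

Answer: 1

Derivation:
Check cell (5,10):
  A: rows 0-5 cols 6-10 -> covers
  B: rows 1-3 cols 5-7 -> outside (row miss)
  C: rows 0-3 cols 2-11 -> outside (row miss)
Count covering = 1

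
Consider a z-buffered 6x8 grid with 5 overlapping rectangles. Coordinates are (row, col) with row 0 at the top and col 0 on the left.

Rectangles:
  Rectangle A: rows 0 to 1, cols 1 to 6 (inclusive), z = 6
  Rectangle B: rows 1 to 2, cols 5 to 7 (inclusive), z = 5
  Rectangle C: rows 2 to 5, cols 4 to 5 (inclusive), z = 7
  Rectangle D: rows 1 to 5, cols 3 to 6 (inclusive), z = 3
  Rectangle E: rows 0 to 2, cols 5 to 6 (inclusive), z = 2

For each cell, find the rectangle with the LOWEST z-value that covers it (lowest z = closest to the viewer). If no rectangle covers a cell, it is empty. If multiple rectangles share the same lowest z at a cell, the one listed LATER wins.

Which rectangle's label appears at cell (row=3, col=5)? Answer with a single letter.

Answer: D

Derivation:
Check cell (3,5):
  A: rows 0-1 cols 1-6 -> outside (row miss)
  B: rows 1-2 cols 5-7 -> outside (row miss)
  C: rows 2-5 cols 4-5 z=7 -> covers; best now C (z=7)
  D: rows 1-5 cols 3-6 z=3 -> covers; best now D (z=3)
  E: rows 0-2 cols 5-6 -> outside (row miss)
Winner: D at z=3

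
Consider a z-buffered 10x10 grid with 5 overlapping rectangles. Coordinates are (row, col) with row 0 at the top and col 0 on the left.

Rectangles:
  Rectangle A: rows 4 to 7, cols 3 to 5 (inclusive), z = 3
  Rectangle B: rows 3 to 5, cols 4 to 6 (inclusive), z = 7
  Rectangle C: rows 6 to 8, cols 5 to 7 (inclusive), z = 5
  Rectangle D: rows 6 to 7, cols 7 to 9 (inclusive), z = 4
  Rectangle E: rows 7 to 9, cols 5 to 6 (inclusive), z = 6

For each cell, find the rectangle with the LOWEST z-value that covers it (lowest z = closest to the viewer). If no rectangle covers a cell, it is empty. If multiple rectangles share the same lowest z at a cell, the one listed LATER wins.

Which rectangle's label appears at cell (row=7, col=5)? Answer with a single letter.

Answer: A

Derivation:
Check cell (7,5):
  A: rows 4-7 cols 3-5 z=3 -> covers; best now A (z=3)
  B: rows 3-5 cols 4-6 -> outside (row miss)
  C: rows 6-8 cols 5-7 z=5 -> covers; best now A (z=3)
  D: rows 6-7 cols 7-9 -> outside (col miss)
  E: rows 7-9 cols 5-6 z=6 -> covers; best now A (z=3)
Winner: A at z=3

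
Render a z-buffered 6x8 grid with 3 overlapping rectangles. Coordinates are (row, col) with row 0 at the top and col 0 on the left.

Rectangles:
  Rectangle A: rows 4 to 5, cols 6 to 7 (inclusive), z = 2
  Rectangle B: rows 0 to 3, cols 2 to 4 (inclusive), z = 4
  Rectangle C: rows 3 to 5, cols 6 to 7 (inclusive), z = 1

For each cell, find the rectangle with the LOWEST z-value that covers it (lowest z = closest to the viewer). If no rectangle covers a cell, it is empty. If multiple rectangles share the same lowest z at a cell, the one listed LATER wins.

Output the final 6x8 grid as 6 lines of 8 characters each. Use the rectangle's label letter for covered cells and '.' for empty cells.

..BBB...
..BBB...
..BBB...
..BBB.CC
......CC
......CC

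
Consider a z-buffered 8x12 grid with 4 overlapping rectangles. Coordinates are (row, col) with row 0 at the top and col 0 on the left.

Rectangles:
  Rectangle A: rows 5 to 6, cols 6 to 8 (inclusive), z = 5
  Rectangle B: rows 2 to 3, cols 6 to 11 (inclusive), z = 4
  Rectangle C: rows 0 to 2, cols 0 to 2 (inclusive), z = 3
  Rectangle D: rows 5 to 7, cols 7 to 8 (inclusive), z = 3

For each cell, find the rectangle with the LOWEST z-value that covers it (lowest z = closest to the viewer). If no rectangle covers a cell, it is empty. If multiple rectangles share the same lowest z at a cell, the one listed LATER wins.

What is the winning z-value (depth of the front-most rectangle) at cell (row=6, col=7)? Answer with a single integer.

Check cell (6,7):
  A: rows 5-6 cols 6-8 z=5 -> covers; best now A (z=5)
  B: rows 2-3 cols 6-11 -> outside (row miss)
  C: rows 0-2 cols 0-2 -> outside (row miss)
  D: rows 5-7 cols 7-8 z=3 -> covers; best now D (z=3)
Winner: D at z=3

Answer: 3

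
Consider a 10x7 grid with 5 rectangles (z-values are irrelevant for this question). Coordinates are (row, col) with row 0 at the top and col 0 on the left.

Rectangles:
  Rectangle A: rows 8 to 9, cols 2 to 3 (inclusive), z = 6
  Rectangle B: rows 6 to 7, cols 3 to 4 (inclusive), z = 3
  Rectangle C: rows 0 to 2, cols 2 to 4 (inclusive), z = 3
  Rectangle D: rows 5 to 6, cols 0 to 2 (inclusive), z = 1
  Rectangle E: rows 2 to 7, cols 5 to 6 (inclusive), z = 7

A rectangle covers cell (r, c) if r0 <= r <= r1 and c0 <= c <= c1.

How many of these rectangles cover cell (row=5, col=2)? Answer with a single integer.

Check cell (5,2):
  A: rows 8-9 cols 2-3 -> outside (row miss)
  B: rows 6-7 cols 3-4 -> outside (row miss)
  C: rows 0-2 cols 2-4 -> outside (row miss)
  D: rows 5-6 cols 0-2 -> covers
  E: rows 2-7 cols 5-6 -> outside (col miss)
Count covering = 1

Answer: 1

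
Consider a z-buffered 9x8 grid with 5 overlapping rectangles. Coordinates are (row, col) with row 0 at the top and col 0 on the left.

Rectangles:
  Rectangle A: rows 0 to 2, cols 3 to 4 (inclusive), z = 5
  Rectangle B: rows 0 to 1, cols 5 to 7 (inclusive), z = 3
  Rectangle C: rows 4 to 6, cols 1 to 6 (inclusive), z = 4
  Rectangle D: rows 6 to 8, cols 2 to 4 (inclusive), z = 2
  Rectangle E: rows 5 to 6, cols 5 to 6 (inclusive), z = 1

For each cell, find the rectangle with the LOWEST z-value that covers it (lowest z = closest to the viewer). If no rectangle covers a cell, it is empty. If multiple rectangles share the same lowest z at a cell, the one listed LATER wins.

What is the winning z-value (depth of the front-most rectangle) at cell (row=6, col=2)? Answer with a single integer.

Check cell (6,2):
  A: rows 0-2 cols 3-4 -> outside (row miss)
  B: rows 0-1 cols 5-7 -> outside (row miss)
  C: rows 4-6 cols 1-6 z=4 -> covers; best now C (z=4)
  D: rows 6-8 cols 2-4 z=2 -> covers; best now D (z=2)
  E: rows 5-6 cols 5-6 -> outside (col miss)
Winner: D at z=2

Answer: 2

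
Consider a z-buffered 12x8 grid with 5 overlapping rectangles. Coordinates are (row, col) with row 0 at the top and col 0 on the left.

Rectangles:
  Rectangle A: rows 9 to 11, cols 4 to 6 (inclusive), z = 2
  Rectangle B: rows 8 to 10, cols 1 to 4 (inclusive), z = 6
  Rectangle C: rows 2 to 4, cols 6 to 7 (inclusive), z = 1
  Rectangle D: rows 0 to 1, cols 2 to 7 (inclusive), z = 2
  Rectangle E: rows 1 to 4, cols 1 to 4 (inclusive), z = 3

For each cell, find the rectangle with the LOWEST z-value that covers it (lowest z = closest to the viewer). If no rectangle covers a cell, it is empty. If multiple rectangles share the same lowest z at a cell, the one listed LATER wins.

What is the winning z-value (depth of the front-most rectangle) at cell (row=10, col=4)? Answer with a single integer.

Check cell (10,4):
  A: rows 9-11 cols 4-6 z=2 -> covers; best now A (z=2)
  B: rows 8-10 cols 1-4 z=6 -> covers; best now A (z=2)
  C: rows 2-4 cols 6-7 -> outside (row miss)
  D: rows 0-1 cols 2-7 -> outside (row miss)
  E: rows 1-4 cols 1-4 -> outside (row miss)
Winner: A at z=2

Answer: 2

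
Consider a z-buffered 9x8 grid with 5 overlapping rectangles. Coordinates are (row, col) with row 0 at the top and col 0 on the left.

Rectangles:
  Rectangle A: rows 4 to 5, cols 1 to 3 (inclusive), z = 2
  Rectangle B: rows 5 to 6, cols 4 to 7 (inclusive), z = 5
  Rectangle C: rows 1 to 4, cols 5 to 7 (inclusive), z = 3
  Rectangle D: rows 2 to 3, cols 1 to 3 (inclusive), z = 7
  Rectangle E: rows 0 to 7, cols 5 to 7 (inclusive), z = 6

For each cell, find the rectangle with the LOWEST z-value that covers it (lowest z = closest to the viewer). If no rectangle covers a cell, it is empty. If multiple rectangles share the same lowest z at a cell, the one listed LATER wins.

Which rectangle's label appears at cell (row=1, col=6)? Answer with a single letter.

Check cell (1,6):
  A: rows 4-5 cols 1-3 -> outside (row miss)
  B: rows 5-6 cols 4-7 -> outside (row miss)
  C: rows 1-4 cols 5-7 z=3 -> covers; best now C (z=3)
  D: rows 2-3 cols 1-3 -> outside (row miss)
  E: rows 0-7 cols 5-7 z=6 -> covers; best now C (z=3)
Winner: C at z=3

Answer: C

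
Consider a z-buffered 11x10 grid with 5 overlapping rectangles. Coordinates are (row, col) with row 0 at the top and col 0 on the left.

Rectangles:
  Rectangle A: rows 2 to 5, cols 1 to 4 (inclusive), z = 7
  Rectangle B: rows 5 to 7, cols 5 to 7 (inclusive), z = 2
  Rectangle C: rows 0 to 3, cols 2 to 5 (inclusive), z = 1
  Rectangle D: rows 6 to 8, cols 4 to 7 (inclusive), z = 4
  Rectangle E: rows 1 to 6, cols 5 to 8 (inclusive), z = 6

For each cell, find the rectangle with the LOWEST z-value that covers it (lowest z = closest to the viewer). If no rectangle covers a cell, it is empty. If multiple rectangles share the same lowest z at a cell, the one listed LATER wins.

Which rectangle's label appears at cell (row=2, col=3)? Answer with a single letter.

Check cell (2,3):
  A: rows 2-5 cols 1-4 z=7 -> covers; best now A (z=7)
  B: rows 5-7 cols 5-7 -> outside (row miss)
  C: rows 0-3 cols 2-5 z=1 -> covers; best now C (z=1)
  D: rows 6-8 cols 4-7 -> outside (row miss)
  E: rows 1-6 cols 5-8 -> outside (col miss)
Winner: C at z=1

Answer: C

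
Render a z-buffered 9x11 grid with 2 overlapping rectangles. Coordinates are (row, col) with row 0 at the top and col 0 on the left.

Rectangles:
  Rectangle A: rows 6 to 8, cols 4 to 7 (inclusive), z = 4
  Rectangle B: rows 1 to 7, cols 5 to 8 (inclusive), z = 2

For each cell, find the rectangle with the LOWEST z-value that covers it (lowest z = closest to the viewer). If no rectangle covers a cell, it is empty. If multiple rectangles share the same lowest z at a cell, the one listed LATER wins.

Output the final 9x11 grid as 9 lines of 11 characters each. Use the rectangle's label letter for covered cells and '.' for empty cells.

...........
.....BBBB..
.....BBBB..
.....BBBB..
.....BBBB..
.....BBBB..
....ABBBB..
....ABBBB..
....AAAA...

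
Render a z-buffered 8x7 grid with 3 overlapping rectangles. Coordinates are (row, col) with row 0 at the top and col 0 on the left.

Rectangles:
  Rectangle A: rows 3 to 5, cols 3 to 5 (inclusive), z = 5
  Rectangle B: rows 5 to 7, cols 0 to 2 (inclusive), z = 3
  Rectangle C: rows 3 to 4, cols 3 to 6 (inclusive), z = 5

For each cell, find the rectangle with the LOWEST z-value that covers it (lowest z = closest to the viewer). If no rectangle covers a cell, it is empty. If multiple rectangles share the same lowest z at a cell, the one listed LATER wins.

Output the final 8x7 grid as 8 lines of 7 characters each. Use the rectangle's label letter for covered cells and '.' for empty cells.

.......
.......
.......
...CCCC
...CCCC
BBBAAA.
BBB....
BBB....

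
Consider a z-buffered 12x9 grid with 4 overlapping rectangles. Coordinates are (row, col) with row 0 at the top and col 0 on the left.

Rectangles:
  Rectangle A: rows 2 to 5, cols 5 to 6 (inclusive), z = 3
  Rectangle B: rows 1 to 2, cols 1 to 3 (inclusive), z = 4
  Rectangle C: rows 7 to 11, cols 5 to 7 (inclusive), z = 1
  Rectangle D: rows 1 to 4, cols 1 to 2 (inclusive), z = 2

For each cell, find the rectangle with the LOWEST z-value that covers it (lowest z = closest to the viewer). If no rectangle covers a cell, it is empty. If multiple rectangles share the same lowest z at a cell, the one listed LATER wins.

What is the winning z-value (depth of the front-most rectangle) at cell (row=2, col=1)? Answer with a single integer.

Check cell (2,1):
  A: rows 2-5 cols 5-6 -> outside (col miss)
  B: rows 1-2 cols 1-3 z=4 -> covers; best now B (z=4)
  C: rows 7-11 cols 5-7 -> outside (row miss)
  D: rows 1-4 cols 1-2 z=2 -> covers; best now D (z=2)
Winner: D at z=2

Answer: 2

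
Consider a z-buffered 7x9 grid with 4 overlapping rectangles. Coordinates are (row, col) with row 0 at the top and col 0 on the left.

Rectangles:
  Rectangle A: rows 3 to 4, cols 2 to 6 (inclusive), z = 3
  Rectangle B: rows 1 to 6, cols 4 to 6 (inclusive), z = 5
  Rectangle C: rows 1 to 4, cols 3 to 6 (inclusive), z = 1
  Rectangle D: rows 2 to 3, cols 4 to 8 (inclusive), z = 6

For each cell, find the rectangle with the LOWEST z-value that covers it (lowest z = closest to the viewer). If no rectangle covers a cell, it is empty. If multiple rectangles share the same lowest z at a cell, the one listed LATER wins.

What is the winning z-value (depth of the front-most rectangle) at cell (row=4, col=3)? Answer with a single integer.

Check cell (4,3):
  A: rows 3-4 cols 2-6 z=3 -> covers; best now A (z=3)
  B: rows 1-6 cols 4-6 -> outside (col miss)
  C: rows 1-4 cols 3-6 z=1 -> covers; best now C (z=1)
  D: rows 2-3 cols 4-8 -> outside (row miss)
Winner: C at z=1

Answer: 1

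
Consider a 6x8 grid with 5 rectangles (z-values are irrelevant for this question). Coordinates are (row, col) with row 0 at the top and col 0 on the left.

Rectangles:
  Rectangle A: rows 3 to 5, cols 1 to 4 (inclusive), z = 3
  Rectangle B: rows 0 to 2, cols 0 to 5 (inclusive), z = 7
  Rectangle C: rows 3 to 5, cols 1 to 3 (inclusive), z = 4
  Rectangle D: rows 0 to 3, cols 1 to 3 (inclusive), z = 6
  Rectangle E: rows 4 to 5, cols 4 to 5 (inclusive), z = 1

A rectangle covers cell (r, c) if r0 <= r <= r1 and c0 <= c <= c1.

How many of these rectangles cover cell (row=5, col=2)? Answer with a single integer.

Check cell (5,2):
  A: rows 3-5 cols 1-4 -> covers
  B: rows 0-2 cols 0-5 -> outside (row miss)
  C: rows 3-5 cols 1-3 -> covers
  D: rows 0-3 cols 1-3 -> outside (row miss)
  E: rows 4-5 cols 4-5 -> outside (col miss)
Count covering = 2

Answer: 2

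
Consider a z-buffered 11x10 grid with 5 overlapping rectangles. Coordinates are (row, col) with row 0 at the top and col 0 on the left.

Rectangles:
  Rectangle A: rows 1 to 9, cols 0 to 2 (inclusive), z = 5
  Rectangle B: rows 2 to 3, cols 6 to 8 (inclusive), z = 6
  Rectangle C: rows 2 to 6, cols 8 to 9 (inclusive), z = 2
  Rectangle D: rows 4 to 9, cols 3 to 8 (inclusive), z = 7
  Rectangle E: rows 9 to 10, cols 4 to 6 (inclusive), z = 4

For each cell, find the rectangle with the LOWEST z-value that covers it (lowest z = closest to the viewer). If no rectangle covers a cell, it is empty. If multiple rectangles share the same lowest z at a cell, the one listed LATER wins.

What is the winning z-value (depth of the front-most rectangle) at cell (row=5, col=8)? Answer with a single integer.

Answer: 2

Derivation:
Check cell (5,8):
  A: rows 1-9 cols 0-2 -> outside (col miss)
  B: rows 2-3 cols 6-8 -> outside (row miss)
  C: rows 2-6 cols 8-9 z=2 -> covers; best now C (z=2)
  D: rows 4-9 cols 3-8 z=7 -> covers; best now C (z=2)
  E: rows 9-10 cols 4-6 -> outside (row miss)
Winner: C at z=2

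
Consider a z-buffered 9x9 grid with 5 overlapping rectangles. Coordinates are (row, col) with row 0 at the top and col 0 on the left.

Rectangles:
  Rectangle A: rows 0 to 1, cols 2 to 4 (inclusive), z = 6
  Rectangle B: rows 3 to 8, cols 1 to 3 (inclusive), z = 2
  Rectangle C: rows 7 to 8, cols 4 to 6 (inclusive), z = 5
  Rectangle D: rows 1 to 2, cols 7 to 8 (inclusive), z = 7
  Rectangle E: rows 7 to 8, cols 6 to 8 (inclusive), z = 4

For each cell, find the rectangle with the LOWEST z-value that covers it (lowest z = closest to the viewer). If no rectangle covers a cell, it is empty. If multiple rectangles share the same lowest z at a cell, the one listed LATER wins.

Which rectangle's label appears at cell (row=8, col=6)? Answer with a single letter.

Check cell (8,6):
  A: rows 0-1 cols 2-4 -> outside (row miss)
  B: rows 3-8 cols 1-3 -> outside (col miss)
  C: rows 7-8 cols 4-6 z=5 -> covers; best now C (z=5)
  D: rows 1-2 cols 7-8 -> outside (row miss)
  E: rows 7-8 cols 6-8 z=4 -> covers; best now E (z=4)
Winner: E at z=4

Answer: E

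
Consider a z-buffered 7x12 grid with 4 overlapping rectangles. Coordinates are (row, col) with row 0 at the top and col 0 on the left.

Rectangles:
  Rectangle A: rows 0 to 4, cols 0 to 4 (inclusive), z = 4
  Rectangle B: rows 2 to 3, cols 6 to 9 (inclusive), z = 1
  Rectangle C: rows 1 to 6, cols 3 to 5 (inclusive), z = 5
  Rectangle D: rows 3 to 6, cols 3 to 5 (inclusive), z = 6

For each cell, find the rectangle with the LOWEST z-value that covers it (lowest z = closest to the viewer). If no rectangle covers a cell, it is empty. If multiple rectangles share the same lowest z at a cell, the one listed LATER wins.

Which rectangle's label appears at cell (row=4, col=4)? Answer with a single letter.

Answer: A

Derivation:
Check cell (4,4):
  A: rows 0-4 cols 0-4 z=4 -> covers; best now A (z=4)
  B: rows 2-3 cols 6-9 -> outside (row miss)
  C: rows 1-6 cols 3-5 z=5 -> covers; best now A (z=4)
  D: rows 3-6 cols 3-5 z=6 -> covers; best now A (z=4)
Winner: A at z=4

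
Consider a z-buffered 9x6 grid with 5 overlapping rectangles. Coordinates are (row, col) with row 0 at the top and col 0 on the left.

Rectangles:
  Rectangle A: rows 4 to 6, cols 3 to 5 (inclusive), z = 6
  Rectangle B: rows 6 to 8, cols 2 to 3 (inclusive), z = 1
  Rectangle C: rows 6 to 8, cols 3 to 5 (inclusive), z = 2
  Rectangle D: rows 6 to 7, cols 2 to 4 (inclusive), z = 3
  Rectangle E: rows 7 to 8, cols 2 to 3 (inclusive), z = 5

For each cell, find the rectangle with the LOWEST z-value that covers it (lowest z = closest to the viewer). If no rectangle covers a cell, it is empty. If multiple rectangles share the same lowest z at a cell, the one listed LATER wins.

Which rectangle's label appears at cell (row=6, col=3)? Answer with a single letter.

Answer: B

Derivation:
Check cell (6,3):
  A: rows 4-6 cols 3-5 z=6 -> covers; best now A (z=6)
  B: rows 6-8 cols 2-3 z=1 -> covers; best now B (z=1)
  C: rows 6-8 cols 3-5 z=2 -> covers; best now B (z=1)
  D: rows 6-7 cols 2-4 z=3 -> covers; best now B (z=1)
  E: rows 7-8 cols 2-3 -> outside (row miss)
Winner: B at z=1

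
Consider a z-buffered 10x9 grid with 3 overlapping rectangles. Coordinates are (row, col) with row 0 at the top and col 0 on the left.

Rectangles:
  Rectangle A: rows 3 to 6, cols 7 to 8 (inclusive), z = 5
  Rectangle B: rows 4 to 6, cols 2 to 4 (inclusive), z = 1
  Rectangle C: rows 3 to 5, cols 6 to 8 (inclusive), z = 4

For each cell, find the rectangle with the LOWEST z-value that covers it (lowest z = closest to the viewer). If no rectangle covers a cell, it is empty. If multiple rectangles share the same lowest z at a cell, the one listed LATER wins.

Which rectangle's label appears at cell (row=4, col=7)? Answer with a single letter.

Check cell (4,7):
  A: rows 3-6 cols 7-8 z=5 -> covers; best now A (z=5)
  B: rows 4-6 cols 2-4 -> outside (col miss)
  C: rows 3-5 cols 6-8 z=4 -> covers; best now C (z=4)
Winner: C at z=4

Answer: C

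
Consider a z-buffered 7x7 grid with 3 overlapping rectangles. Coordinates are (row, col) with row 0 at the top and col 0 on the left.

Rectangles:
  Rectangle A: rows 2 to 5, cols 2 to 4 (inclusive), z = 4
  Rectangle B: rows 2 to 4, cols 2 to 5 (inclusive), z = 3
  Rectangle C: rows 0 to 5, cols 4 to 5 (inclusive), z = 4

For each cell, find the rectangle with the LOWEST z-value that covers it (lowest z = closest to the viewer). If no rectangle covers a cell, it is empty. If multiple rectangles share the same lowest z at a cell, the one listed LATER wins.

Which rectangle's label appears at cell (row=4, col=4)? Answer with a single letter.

Answer: B

Derivation:
Check cell (4,4):
  A: rows 2-5 cols 2-4 z=4 -> covers; best now A (z=4)
  B: rows 2-4 cols 2-5 z=3 -> covers; best now B (z=3)
  C: rows 0-5 cols 4-5 z=4 -> covers; best now B (z=3)
Winner: B at z=3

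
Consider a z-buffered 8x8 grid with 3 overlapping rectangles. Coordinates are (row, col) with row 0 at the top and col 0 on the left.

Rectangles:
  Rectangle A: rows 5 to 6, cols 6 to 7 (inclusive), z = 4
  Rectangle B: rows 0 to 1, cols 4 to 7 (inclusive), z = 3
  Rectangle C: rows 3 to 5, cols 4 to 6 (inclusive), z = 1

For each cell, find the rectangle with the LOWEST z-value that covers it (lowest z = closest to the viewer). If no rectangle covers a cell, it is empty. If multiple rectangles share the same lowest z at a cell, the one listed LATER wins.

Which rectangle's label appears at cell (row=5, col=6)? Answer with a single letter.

Answer: C

Derivation:
Check cell (5,6):
  A: rows 5-6 cols 6-7 z=4 -> covers; best now A (z=4)
  B: rows 0-1 cols 4-7 -> outside (row miss)
  C: rows 3-5 cols 4-6 z=1 -> covers; best now C (z=1)
Winner: C at z=1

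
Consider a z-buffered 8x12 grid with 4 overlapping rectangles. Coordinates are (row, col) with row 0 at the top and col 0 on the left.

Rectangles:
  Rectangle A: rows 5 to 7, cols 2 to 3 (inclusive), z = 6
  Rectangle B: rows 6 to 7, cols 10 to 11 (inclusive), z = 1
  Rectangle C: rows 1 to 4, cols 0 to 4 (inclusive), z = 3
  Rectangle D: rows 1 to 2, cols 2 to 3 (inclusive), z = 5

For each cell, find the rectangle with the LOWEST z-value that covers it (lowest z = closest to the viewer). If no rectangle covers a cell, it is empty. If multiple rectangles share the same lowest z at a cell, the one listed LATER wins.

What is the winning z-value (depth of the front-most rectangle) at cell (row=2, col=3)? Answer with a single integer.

Answer: 3

Derivation:
Check cell (2,3):
  A: rows 5-7 cols 2-3 -> outside (row miss)
  B: rows 6-7 cols 10-11 -> outside (row miss)
  C: rows 1-4 cols 0-4 z=3 -> covers; best now C (z=3)
  D: rows 1-2 cols 2-3 z=5 -> covers; best now C (z=3)
Winner: C at z=3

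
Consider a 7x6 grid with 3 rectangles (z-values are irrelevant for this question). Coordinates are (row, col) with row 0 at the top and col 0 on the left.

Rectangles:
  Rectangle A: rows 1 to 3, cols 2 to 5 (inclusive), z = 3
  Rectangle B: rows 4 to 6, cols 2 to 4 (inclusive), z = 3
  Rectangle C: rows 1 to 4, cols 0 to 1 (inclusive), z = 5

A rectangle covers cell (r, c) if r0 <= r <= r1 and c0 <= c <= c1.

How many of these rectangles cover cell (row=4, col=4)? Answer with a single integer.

Answer: 1

Derivation:
Check cell (4,4):
  A: rows 1-3 cols 2-5 -> outside (row miss)
  B: rows 4-6 cols 2-4 -> covers
  C: rows 1-4 cols 0-1 -> outside (col miss)
Count covering = 1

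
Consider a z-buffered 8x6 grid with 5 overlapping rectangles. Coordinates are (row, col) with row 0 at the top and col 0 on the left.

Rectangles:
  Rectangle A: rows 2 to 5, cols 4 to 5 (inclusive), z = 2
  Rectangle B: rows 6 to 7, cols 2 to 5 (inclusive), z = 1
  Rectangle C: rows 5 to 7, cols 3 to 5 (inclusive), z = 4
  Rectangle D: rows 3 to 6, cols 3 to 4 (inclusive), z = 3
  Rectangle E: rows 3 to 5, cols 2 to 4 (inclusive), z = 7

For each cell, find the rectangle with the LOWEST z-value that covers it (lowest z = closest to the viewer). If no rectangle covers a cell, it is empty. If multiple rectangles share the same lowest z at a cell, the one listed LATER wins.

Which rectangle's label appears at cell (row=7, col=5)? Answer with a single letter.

Check cell (7,5):
  A: rows 2-5 cols 4-5 -> outside (row miss)
  B: rows 6-7 cols 2-5 z=1 -> covers; best now B (z=1)
  C: rows 5-7 cols 3-5 z=4 -> covers; best now B (z=1)
  D: rows 3-6 cols 3-4 -> outside (row miss)
  E: rows 3-5 cols 2-4 -> outside (row miss)
Winner: B at z=1

Answer: B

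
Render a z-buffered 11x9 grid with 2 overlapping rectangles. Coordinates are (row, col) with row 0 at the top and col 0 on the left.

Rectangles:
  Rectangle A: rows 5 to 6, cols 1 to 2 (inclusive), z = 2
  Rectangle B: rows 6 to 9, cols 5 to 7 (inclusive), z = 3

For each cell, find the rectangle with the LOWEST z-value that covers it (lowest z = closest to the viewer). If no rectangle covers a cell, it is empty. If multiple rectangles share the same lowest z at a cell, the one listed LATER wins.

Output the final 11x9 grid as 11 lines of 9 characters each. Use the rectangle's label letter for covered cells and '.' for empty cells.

.........
.........
.........
.........
.........
.AA......
.AA..BBB.
.....BBB.
.....BBB.
.....BBB.
.........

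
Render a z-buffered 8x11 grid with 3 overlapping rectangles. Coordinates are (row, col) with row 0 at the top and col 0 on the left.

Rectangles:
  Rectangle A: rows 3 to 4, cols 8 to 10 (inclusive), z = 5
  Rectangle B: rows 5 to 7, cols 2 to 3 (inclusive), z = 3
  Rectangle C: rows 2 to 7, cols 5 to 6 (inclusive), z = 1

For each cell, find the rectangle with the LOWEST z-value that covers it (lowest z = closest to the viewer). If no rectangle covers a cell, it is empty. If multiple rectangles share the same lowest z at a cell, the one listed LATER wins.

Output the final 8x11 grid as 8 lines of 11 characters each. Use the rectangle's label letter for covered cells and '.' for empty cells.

...........
...........
.....CC....
.....CC.AAA
.....CC.AAA
..BB.CC....
..BB.CC....
..BB.CC....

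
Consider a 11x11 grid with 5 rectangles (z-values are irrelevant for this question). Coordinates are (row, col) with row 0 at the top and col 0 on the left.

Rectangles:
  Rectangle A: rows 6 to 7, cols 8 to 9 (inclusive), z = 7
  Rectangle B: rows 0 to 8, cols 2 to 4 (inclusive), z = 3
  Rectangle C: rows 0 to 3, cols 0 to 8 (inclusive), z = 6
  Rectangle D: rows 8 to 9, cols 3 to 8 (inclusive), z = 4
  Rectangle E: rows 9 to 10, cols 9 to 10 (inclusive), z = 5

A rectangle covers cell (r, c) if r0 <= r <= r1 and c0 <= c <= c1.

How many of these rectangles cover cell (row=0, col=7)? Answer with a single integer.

Check cell (0,7):
  A: rows 6-7 cols 8-9 -> outside (row miss)
  B: rows 0-8 cols 2-4 -> outside (col miss)
  C: rows 0-3 cols 0-8 -> covers
  D: rows 8-9 cols 3-8 -> outside (row miss)
  E: rows 9-10 cols 9-10 -> outside (row miss)
Count covering = 1

Answer: 1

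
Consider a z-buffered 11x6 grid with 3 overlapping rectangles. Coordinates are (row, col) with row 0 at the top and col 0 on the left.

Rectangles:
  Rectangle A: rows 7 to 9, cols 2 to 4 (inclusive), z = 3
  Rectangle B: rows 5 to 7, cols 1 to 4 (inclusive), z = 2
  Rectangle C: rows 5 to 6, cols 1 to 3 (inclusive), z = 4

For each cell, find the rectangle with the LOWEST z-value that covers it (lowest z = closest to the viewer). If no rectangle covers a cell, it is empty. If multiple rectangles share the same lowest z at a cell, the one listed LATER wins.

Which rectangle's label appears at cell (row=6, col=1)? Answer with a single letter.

Check cell (6,1):
  A: rows 7-9 cols 2-4 -> outside (row miss)
  B: rows 5-7 cols 1-4 z=2 -> covers; best now B (z=2)
  C: rows 5-6 cols 1-3 z=4 -> covers; best now B (z=2)
Winner: B at z=2

Answer: B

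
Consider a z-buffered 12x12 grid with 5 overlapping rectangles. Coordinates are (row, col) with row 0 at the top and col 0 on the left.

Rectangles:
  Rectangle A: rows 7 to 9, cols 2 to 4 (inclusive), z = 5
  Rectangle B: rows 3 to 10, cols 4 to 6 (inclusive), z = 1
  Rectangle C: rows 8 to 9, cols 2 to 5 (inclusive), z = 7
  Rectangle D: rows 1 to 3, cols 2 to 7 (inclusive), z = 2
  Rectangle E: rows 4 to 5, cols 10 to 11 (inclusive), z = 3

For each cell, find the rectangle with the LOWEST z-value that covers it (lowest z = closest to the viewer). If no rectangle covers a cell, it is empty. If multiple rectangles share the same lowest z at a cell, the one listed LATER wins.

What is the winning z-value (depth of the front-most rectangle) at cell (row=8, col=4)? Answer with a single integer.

Answer: 1

Derivation:
Check cell (8,4):
  A: rows 7-9 cols 2-4 z=5 -> covers; best now A (z=5)
  B: rows 3-10 cols 4-6 z=1 -> covers; best now B (z=1)
  C: rows 8-9 cols 2-5 z=7 -> covers; best now B (z=1)
  D: rows 1-3 cols 2-7 -> outside (row miss)
  E: rows 4-5 cols 10-11 -> outside (row miss)
Winner: B at z=1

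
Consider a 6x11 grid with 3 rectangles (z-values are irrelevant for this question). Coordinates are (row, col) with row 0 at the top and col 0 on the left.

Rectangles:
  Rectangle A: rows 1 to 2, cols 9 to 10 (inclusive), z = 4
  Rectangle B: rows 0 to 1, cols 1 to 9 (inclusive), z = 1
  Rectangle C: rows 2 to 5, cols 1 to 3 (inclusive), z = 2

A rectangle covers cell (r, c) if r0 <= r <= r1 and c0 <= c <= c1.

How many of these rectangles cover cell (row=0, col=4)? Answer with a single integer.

Check cell (0,4):
  A: rows 1-2 cols 9-10 -> outside (row miss)
  B: rows 0-1 cols 1-9 -> covers
  C: rows 2-5 cols 1-3 -> outside (row miss)
Count covering = 1

Answer: 1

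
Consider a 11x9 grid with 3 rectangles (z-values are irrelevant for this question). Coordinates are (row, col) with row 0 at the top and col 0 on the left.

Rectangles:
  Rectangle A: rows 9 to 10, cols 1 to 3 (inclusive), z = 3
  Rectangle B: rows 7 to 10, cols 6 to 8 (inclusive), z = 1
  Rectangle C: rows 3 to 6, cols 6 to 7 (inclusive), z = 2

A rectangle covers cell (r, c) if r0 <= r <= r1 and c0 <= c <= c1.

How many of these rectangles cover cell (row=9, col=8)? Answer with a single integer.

Answer: 1

Derivation:
Check cell (9,8):
  A: rows 9-10 cols 1-3 -> outside (col miss)
  B: rows 7-10 cols 6-8 -> covers
  C: rows 3-6 cols 6-7 -> outside (row miss)
Count covering = 1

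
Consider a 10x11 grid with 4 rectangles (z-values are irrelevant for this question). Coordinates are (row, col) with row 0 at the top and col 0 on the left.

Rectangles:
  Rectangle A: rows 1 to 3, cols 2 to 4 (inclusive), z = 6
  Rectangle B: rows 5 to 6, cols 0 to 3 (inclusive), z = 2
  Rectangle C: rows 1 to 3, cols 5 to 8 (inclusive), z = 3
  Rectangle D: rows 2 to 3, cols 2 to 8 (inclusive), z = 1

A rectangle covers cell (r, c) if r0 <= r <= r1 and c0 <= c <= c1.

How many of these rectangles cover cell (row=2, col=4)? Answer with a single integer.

Answer: 2

Derivation:
Check cell (2,4):
  A: rows 1-3 cols 2-4 -> covers
  B: rows 5-6 cols 0-3 -> outside (row miss)
  C: rows 1-3 cols 5-8 -> outside (col miss)
  D: rows 2-3 cols 2-8 -> covers
Count covering = 2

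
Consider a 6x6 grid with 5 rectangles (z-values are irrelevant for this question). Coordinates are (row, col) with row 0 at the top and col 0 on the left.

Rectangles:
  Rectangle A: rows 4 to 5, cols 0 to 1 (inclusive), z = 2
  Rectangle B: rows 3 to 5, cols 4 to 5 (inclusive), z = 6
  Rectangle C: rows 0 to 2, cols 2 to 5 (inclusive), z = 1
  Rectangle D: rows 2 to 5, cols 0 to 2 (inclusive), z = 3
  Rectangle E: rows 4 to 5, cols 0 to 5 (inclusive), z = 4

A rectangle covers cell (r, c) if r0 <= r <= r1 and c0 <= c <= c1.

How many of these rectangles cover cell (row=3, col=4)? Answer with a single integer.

Answer: 1

Derivation:
Check cell (3,4):
  A: rows 4-5 cols 0-1 -> outside (row miss)
  B: rows 3-5 cols 4-5 -> covers
  C: rows 0-2 cols 2-5 -> outside (row miss)
  D: rows 2-5 cols 0-2 -> outside (col miss)
  E: rows 4-5 cols 0-5 -> outside (row miss)
Count covering = 1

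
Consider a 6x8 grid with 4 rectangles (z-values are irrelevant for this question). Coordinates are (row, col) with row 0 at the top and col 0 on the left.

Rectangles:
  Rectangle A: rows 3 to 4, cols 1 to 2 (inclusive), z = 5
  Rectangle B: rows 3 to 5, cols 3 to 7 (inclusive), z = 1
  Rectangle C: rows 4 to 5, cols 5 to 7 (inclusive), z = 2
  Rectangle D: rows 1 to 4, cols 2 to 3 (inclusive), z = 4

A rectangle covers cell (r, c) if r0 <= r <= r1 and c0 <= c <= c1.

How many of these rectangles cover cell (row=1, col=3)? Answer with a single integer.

Check cell (1,3):
  A: rows 3-4 cols 1-2 -> outside (row miss)
  B: rows 3-5 cols 3-7 -> outside (row miss)
  C: rows 4-5 cols 5-7 -> outside (row miss)
  D: rows 1-4 cols 2-3 -> covers
Count covering = 1

Answer: 1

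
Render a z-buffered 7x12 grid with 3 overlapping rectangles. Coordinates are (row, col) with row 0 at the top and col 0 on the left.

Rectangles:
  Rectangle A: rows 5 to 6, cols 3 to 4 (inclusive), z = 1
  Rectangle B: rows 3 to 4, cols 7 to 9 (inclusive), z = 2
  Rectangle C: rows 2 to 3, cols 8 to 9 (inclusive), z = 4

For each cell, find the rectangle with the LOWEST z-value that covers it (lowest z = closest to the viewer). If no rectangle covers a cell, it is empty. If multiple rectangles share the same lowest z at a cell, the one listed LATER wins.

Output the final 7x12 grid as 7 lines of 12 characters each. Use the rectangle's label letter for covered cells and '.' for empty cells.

............
............
........CC..
.......BBB..
.......BBB..
...AA.......
...AA.......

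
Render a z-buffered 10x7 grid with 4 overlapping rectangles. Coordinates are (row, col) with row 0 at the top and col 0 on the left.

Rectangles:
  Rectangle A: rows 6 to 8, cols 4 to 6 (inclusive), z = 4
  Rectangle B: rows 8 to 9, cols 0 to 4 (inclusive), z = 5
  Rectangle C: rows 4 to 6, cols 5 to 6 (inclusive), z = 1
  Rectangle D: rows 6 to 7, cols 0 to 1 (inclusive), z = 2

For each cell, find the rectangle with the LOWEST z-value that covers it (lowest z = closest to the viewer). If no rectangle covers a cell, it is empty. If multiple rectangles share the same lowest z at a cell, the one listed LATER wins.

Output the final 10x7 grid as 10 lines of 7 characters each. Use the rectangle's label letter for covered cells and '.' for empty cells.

.......
.......
.......
.......
.....CC
.....CC
DD..ACC
DD..AAA
BBBBAAA
BBBBB..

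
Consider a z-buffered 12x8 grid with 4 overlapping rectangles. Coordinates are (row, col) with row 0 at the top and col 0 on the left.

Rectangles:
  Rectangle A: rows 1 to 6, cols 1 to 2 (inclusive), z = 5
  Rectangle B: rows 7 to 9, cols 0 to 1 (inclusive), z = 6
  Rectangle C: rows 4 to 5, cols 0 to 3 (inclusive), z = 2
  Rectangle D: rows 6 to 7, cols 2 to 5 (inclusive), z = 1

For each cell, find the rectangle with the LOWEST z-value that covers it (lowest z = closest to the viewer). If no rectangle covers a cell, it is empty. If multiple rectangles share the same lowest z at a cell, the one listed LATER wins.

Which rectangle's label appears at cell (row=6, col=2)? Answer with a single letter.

Check cell (6,2):
  A: rows 1-6 cols 1-2 z=5 -> covers; best now A (z=5)
  B: rows 7-9 cols 0-1 -> outside (row miss)
  C: rows 4-5 cols 0-3 -> outside (row miss)
  D: rows 6-7 cols 2-5 z=1 -> covers; best now D (z=1)
Winner: D at z=1

Answer: D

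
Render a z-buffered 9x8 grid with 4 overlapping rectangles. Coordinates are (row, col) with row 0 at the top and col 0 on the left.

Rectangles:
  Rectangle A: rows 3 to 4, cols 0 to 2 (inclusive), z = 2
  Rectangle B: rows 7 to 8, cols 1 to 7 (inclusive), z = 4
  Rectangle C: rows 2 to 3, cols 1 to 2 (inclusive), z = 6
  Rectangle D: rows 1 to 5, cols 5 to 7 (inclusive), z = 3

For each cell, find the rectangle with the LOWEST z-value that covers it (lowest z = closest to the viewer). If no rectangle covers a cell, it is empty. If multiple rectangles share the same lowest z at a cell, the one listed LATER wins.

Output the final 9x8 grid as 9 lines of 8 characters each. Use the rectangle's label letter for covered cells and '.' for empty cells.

........
.....DDD
.CC..DDD
AAA..DDD
AAA..DDD
.....DDD
........
.BBBBBBB
.BBBBBBB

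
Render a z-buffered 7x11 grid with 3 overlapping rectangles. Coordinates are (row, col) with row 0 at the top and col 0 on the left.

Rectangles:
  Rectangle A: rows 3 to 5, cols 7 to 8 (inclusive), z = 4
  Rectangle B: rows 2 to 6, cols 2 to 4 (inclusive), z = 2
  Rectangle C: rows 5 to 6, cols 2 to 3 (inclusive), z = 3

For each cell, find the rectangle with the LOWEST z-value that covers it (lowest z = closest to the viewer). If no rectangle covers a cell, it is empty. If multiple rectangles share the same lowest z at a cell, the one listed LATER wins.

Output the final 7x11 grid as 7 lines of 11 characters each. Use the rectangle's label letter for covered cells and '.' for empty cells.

...........
...........
..BBB......
..BBB..AA..
..BBB..AA..
..BBB..AA..
..BBB......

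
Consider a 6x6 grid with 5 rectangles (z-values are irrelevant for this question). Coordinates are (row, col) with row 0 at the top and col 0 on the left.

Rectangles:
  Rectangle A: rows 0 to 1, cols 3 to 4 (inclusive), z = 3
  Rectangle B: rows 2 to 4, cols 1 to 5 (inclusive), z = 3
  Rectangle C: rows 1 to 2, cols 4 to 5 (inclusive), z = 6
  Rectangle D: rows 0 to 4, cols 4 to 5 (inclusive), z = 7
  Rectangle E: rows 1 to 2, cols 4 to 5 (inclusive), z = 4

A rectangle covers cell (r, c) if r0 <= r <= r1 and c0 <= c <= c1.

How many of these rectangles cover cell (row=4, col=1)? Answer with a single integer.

Check cell (4,1):
  A: rows 0-1 cols 3-4 -> outside (row miss)
  B: rows 2-4 cols 1-5 -> covers
  C: rows 1-2 cols 4-5 -> outside (row miss)
  D: rows 0-4 cols 4-5 -> outside (col miss)
  E: rows 1-2 cols 4-5 -> outside (row miss)
Count covering = 1

Answer: 1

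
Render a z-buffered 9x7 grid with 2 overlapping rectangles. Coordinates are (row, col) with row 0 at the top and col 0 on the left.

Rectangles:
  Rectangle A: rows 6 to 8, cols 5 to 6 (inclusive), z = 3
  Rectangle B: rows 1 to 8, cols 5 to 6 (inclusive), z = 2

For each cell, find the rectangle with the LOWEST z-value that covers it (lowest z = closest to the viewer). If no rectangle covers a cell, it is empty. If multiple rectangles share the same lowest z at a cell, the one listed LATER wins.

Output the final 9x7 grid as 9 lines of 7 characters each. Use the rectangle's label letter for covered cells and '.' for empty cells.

.......
.....BB
.....BB
.....BB
.....BB
.....BB
.....BB
.....BB
.....BB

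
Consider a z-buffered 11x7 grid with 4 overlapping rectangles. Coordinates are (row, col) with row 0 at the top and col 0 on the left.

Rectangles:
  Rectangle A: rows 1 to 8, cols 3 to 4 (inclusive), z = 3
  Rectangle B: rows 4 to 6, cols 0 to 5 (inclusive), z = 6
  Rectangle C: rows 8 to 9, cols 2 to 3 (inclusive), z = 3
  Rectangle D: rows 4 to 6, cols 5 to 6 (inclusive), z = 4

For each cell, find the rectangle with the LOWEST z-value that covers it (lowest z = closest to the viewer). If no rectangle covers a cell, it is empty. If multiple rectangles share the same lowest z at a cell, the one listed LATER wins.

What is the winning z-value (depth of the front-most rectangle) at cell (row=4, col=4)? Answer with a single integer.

Answer: 3

Derivation:
Check cell (4,4):
  A: rows 1-8 cols 3-4 z=3 -> covers; best now A (z=3)
  B: rows 4-6 cols 0-5 z=6 -> covers; best now A (z=3)
  C: rows 8-9 cols 2-3 -> outside (row miss)
  D: rows 4-6 cols 5-6 -> outside (col miss)
Winner: A at z=3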